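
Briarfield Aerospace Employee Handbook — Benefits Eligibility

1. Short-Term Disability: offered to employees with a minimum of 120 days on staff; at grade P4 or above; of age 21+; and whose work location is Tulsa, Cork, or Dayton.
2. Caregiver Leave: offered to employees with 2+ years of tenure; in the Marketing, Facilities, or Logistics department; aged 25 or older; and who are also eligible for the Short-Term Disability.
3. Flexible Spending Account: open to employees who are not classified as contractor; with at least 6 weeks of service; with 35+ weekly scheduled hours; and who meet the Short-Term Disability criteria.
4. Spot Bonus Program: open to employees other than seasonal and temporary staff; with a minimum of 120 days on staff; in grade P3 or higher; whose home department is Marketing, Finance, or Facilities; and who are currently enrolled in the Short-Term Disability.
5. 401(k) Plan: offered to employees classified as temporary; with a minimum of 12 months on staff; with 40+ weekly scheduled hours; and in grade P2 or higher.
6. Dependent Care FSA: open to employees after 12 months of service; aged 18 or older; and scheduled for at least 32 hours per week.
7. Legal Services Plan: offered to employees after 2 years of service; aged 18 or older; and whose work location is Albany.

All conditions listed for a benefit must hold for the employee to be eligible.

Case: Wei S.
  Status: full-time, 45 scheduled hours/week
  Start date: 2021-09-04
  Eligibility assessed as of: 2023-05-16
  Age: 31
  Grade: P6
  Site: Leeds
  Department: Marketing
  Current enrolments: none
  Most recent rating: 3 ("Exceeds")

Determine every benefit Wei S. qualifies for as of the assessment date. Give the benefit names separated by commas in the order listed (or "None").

Dependent Care FSA

Service from 2021-09-04 to 2023-05-16: 619 days.
Short-Term Disability — service 619 days ≥ 120 days ✓; grade P6 ≥ P4 ✓; age 31 ≥ 21 ✓; site Leeds ✗ (not Tulsa, Cork, or Dayton) → not eligible.
Caregiver Leave — service 619 days < 2 years (≈730 days) ✗ → not eligible.
Flexible Spending Account — status full-time ✓ (not excluded); service 619 days ≥ 6 weeks (≈42 days) ✓; 45 hrs/wk ≥ 35 ✓; not eligible for Short-Term Disability ✗ → not eligible.
Spot Bonus Program — status full-time ✓ (not excluded); service 619 days ≥ 120 days ✓; grade P6 ≥ P3 ✓; dept Marketing ✓; not enrolled in Short-Term Disability ✗ → not eligible.
401(k) Plan — status full-time ✗ (requires temporary) → not eligible.
Dependent Care FSA — service 619 days ≥ 12 months (≈360 days) ✓; age 31 ≥ 18 ✓; 45 hrs/wk ≥ 32 ✓ → eligible.
Legal Services Plan — service 619 days < 2 years (≈730 days) ✗ → not eligible.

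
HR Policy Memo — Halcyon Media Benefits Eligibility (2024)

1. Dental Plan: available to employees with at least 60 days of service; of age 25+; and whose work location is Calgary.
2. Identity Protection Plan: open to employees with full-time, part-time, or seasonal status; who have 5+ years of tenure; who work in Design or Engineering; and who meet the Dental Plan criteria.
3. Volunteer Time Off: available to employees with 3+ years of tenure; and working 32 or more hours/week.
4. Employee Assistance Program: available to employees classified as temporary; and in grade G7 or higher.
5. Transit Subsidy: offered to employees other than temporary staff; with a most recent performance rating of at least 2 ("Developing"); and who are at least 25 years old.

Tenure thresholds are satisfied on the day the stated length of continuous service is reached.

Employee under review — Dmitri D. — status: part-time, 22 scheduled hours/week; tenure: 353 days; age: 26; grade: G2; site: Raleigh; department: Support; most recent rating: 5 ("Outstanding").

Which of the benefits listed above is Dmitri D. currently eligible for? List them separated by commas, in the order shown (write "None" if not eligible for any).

Transit Subsidy

Dental Plan — service 353 days ≥ 60 days ✓; age 26 ≥ 25 ✓; site Raleigh ✗ (not Calgary) → not eligible.
Identity Protection Plan — status part-time ✓; service 353 days < 5 years (≈1825 days) ✗ → not eligible.
Volunteer Time Off — service 353 days < 3 years (≈1095 days) ✗ → not eligible.
Employee Assistance Program — status part-time ✗ (requires temporary) → not eligible.
Transit Subsidy — status part-time ✓ (not excluded); rating 5 ≥ 2 ✓; age 26 ≥ 25 ✓ → eligible.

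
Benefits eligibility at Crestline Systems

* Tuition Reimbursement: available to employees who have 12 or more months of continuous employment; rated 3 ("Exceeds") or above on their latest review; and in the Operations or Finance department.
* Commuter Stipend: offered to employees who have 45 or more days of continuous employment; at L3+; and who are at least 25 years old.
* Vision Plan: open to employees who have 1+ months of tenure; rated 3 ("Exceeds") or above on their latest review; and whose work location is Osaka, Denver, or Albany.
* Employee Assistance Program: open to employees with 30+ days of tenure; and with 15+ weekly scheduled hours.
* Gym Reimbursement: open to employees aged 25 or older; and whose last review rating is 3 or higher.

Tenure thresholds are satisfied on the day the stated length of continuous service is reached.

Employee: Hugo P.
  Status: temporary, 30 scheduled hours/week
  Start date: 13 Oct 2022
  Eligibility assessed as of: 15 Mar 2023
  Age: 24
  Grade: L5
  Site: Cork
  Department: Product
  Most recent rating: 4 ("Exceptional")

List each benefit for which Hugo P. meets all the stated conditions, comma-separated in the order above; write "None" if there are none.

Service from 13 Oct 2022 to 15 Mar 2023: 153 days.
Tuition Reimbursement — service 153 days < 12 months (≈360 days) ✗ → not eligible.
Commuter Stipend — service 153 days ≥ 45 days ✓; grade L5 ≥ L3 ✓; age 24 < 25 ✗ → not eligible.
Vision Plan — service 153 days ≥ 1 month (≈30 days) ✓; rating 4 ≥ 3 ✓; site Cork ✗ (not Osaka, Denver, or Albany) → not eligible.
Employee Assistance Program — service 153 days ≥ 30 days ✓; 30 hrs/wk ≥ 15 ✓ → eligible.
Gym Reimbursement — age 24 < 25 ✗ → not eligible.

Employee Assistance Program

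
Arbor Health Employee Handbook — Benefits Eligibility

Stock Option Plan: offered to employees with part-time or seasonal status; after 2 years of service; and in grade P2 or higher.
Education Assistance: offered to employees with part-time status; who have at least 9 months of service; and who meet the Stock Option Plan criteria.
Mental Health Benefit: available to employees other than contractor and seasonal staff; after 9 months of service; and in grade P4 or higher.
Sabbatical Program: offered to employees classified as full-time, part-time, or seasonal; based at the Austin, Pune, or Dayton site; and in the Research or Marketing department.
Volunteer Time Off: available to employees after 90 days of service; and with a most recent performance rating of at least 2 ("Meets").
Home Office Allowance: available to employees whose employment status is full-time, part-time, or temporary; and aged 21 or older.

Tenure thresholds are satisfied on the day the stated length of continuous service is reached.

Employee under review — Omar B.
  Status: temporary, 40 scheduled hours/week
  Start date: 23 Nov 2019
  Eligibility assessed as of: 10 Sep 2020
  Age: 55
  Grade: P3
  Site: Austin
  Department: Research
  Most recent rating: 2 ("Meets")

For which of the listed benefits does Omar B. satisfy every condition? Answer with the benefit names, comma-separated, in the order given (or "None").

Service from 23 Nov 2019 to 10 Sep 2020: 292 days.
Stock Option Plan — status temporary ✗ (requires part-time or seasonal) → not eligible.
Education Assistance — status temporary ✗ (requires part-time) → not eligible.
Mental Health Benefit — status temporary ✓ (not excluded); service 292 days ≥ 9 months (≈270 days) ✓; grade P3 < P4 ✗ → not eligible.
Sabbatical Program — status temporary ✗ (requires full-time, part-time, or seasonal) → not eligible.
Volunteer Time Off — service 292 days ≥ 90 days ✓; rating 2 ≥ 2 ✓ → eligible.
Home Office Allowance — status temporary ✓; age 55 ≥ 21 ✓ → eligible.

Volunteer Time Off, Home Office Allowance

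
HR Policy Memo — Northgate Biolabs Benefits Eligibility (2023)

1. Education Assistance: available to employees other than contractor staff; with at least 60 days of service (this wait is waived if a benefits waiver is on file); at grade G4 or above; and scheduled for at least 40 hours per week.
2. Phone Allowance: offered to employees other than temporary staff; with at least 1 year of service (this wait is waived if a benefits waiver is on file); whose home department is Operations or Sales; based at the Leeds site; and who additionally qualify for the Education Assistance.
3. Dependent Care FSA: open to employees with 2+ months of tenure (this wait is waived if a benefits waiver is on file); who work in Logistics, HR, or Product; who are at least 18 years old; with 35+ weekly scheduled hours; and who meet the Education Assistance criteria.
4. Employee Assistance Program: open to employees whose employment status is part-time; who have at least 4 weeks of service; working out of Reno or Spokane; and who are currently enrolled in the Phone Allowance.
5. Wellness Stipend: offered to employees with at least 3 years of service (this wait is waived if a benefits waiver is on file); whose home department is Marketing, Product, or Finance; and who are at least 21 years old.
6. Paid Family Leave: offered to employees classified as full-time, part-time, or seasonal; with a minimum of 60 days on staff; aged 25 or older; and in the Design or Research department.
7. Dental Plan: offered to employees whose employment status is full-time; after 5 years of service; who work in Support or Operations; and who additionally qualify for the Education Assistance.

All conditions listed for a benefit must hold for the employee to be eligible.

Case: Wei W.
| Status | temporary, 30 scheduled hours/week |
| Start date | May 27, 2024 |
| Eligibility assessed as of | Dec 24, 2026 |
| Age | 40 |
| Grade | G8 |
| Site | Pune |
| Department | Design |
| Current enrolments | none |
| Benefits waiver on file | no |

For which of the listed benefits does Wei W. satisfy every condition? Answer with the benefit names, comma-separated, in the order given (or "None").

None

Service from May 27, 2024 to Dec 24, 2026: 941 days.
Education Assistance — status temporary ✓ (not excluded); no waiver, service 941 days ≥ 60 days ✓; grade G8 ≥ G4 ✓; 30 hrs/wk < 40 ✗ → not eligible.
Phone Allowance — status temporary ✗ (excluded) → not eligible.
Dependent Care FSA — no waiver, service 941 days ≥ 2 months (≈60 days) ✓; dept Design ✗ → not eligible.
Employee Assistance Program — status temporary ✗ (requires part-time) → not eligible.
Wellness Stipend — no waiver, service 941 days < 3 years (≈1095 days) ✗ → not eligible.
Paid Family Leave — status temporary ✗ (requires full-time, part-time, or seasonal) → not eligible.
Dental Plan — status temporary ✗ (requires full-time) → not eligible.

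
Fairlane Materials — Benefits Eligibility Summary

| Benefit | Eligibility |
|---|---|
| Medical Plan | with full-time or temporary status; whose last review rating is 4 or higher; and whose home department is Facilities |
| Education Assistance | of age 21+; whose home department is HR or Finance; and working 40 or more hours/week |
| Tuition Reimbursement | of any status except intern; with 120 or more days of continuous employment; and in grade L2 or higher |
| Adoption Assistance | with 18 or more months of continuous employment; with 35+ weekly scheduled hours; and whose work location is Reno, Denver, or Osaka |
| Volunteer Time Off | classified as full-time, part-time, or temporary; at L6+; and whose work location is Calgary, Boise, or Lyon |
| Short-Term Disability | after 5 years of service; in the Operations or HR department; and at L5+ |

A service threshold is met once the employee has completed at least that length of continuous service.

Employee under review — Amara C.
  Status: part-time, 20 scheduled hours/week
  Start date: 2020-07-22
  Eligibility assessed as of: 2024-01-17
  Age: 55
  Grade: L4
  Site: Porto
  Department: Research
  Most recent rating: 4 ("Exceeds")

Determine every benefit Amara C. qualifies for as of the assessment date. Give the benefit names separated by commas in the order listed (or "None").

Service from 2020-07-22 to 2024-01-17: 1274 days.
Medical Plan — status part-time ✗ (requires full-time or temporary) → not eligible.
Education Assistance — age 55 ≥ 21 ✓; dept Research ✗ → not eligible.
Tuition Reimbursement — status part-time ✓ (not excluded); service 1274 days ≥ 120 days ✓; grade L4 ≥ L2 ✓ → eligible.
Adoption Assistance — service 1274 days ≥ 18 months (≈540 days) ✓; 20 hrs/wk < 35 ✗ → not eligible.
Volunteer Time Off — status part-time ✓; grade L4 < L6 ✗ → not eligible.
Short-Term Disability — service 1274 days < 5 years (≈1825 days) ✗ → not eligible.

Tuition Reimbursement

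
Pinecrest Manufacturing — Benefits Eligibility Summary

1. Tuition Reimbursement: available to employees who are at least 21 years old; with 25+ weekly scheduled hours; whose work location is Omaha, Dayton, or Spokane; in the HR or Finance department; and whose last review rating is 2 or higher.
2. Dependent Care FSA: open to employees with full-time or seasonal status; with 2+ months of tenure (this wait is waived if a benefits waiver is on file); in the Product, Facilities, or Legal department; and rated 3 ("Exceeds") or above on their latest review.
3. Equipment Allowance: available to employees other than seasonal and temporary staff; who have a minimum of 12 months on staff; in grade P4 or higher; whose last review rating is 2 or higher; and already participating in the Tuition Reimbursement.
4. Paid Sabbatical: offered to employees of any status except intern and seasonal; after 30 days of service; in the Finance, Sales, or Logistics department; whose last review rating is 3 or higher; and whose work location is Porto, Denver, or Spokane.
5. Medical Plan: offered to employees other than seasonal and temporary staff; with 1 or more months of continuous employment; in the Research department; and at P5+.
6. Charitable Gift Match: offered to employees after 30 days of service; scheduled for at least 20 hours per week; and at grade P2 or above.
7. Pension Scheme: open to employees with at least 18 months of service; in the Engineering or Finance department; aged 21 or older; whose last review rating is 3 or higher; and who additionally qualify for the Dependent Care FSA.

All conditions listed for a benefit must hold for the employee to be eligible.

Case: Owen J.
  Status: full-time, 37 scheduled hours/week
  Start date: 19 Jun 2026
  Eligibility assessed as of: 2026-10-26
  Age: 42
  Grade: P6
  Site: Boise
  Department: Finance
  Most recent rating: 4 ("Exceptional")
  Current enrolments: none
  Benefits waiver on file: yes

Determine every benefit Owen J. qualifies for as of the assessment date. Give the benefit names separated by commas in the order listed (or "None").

Charitable Gift Match

Service from 19 Jun 2026 to 2026-10-26: 129 days.
Tuition Reimbursement — age 42 ≥ 21 ✓; 37 hrs/wk ≥ 25 ✓; site Boise ✗ (not Omaha, Dayton, or Spokane) → not eligible.
Dependent Care FSA — status full-time ✓; benefits waiver on file ✓; dept Finance ✗ → not eligible.
Equipment Allowance — status full-time ✓ (not excluded); service 129 days < 12 months (≈360 days) ✗ → not eligible.
Paid Sabbatical — status full-time ✓ (not excluded); service 129 days ≥ 30 days ✓; dept Finance ✓; rating 4 ≥ 3 ✓; site Boise ✗ (not Porto, Denver, or Spokane) → not eligible.
Medical Plan — status full-time ✓ (not excluded); service 129 days ≥ 1 month (≈30 days) ✓; dept Finance ✗ → not eligible.
Charitable Gift Match — service 129 days ≥ 30 days ✓; 37 hrs/wk ≥ 20 ✓; grade P6 ≥ P2 ✓ → eligible.
Pension Scheme — service 129 days < 18 months (≈540 days) ✗ → not eligible.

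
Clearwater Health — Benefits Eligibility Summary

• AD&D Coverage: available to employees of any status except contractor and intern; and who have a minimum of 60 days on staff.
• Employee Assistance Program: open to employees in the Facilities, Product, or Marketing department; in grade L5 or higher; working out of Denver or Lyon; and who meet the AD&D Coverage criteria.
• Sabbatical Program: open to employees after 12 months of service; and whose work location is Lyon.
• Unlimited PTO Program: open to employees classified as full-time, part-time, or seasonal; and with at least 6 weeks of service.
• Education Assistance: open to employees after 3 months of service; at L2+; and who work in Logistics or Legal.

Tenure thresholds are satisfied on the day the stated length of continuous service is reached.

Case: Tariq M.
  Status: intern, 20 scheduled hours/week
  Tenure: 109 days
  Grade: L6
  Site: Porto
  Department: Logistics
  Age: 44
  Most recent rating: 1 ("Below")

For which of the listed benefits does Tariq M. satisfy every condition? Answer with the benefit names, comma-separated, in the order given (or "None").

AD&D Coverage — status intern ✗ (excluded) → not eligible.
Employee Assistance Program — dept Logistics ✗ → not eligible.
Sabbatical Program — service 109 days < 12 months (≈360 days) ✗ → not eligible.
Unlimited PTO Program — status intern ✗ (requires full-time, part-time, or seasonal) → not eligible.
Education Assistance — service 109 days ≥ 3 months (≈90 days) ✓; grade L6 ≥ L2 ✓; dept Logistics ✓ → eligible.

Education Assistance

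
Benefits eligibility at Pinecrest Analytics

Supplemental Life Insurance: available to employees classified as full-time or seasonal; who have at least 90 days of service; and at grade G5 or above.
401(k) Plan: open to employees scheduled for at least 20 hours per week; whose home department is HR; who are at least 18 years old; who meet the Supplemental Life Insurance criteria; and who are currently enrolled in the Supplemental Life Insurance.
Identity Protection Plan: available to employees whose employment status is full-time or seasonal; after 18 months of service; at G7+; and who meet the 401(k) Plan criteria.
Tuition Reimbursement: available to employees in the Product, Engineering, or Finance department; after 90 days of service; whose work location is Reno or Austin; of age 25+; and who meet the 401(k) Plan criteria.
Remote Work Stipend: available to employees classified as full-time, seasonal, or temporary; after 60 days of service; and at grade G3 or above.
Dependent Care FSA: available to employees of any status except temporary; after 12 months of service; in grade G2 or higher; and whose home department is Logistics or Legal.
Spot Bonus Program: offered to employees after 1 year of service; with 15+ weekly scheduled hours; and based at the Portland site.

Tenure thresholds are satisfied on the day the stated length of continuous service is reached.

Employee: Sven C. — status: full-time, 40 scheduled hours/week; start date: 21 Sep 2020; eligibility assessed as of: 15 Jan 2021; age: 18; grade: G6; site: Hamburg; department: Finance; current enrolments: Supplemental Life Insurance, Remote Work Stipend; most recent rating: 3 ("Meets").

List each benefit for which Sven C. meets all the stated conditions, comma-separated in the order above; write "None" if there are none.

Supplemental Life Insurance, Remote Work Stipend

Service from 21 Sep 2020 to 15 Jan 2021: 116 days.
Supplemental Life Insurance — status full-time ✓; service 116 days ≥ 90 days ✓; grade G6 ≥ G5 ✓ → eligible.
401(k) Plan — 40 hrs/wk ≥ 20 ✓; dept Finance ✗ → not eligible.
Identity Protection Plan — status full-time ✓; service 116 days < 18 months (≈540 days) ✗ → not eligible.
Tuition Reimbursement — dept Finance ✓; service 116 days ≥ 90 days ✓; site Hamburg ✗ (not Reno or Austin) → not eligible.
Remote Work Stipend — status full-time ✓; service 116 days ≥ 60 days ✓; grade G6 ≥ G3 ✓ → eligible.
Dependent Care FSA — status full-time ✓ (not excluded); service 116 days < 12 months (≈360 days) ✗ → not eligible.
Spot Bonus Program — service 116 days < 1 year (≈365 days) ✗ → not eligible.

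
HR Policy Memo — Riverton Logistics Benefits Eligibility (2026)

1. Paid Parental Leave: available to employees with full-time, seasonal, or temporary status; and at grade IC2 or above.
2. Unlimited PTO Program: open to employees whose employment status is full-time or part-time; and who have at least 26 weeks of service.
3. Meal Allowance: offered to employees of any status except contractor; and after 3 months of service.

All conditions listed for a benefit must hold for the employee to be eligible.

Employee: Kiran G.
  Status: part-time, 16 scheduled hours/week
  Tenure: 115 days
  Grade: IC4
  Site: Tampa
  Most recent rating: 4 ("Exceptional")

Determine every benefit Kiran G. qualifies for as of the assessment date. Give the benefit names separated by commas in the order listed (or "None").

Paid Parental Leave — status part-time ✗ (requires full-time, seasonal, or temporary) → not eligible.
Unlimited PTO Program — status part-time ✓; service 115 days < 26 weeks (≈182 days) ✗ → not eligible.
Meal Allowance — status part-time ✓ (not excluded); service 115 days ≥ 3 months (≈90 days) ✓ → eligible.

Meal Allowance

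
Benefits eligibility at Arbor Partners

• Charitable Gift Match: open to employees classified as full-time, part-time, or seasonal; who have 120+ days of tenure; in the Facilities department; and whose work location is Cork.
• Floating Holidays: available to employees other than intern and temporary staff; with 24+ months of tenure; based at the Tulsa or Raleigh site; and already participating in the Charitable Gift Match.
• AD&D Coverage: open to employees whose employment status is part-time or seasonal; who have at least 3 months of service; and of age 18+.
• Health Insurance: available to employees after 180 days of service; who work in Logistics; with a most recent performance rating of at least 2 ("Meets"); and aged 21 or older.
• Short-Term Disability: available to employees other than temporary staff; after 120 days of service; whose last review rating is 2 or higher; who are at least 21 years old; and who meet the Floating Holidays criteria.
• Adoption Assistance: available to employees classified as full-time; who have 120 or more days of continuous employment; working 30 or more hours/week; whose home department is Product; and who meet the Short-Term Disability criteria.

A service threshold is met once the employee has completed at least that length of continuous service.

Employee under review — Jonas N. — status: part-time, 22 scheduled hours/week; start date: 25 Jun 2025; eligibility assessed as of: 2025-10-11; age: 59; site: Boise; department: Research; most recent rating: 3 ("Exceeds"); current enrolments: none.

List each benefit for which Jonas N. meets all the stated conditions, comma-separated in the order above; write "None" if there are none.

AD&D Coverage

Service from 25 Jun 2025 to 2025-10-11: 108 days.
Charitable Gift Match — status part-time ✓; service 108 days < 120 days ✗ → not eligible.
Floating Holidays — status part-time ✓ (not excluded); service 108 days < 24 months (≈720 days) ✗ → not eligible.
AD&D Coverage — status part-time ✓; service 108 days ≥ 3 months (≈90 days) ✓; age 59 ≥ 18 ✓ → eligible.
Health Insurance — service 108 days < 180 days ✗ → not eligible.
Short-Term Disability — status part-time ✓ (not excluded); service 108 days < 120 days ✗ → not eligible.
Adoption Assistance — status part-time ✗ (requires full-time) → not eligible.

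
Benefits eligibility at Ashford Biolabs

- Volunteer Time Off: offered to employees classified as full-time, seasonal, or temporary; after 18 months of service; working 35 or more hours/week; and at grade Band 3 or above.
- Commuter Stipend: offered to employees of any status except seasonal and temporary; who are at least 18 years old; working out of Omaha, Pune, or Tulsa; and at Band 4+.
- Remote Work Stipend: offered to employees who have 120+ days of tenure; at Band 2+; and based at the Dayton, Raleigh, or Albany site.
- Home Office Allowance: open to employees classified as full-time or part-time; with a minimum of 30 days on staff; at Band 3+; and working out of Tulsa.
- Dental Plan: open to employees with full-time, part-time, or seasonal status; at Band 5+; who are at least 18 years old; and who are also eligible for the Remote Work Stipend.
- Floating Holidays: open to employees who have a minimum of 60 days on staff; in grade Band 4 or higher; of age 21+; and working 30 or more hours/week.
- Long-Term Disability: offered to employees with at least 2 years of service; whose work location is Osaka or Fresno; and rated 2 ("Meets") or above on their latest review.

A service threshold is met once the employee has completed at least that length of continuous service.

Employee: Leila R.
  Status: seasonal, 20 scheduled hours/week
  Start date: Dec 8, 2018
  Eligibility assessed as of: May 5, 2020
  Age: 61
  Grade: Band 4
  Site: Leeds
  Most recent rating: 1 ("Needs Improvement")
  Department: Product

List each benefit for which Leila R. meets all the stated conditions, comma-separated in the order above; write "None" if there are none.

Service from Dec 8, 2018 to May 5, 2020: 514 days.
Volunteer Time Off — status seasonal ✓; service 514 days < 18 months (≈540 days) ✗ → not eligible.
Commuter Stipend — status seasonal ✗ (excluded) → not eligible.
Remote Work Stipend — service 514 days ≥ 120 days ✓; grade Band 4 ≥ Band 2 ✓; site Leeds ✗ (not Dayton, Raleigh, or Albany) → not eligible.
Home Office Allowance — status seasonal ✗ (requires full-time or part-time) → not eligible.
Dental Plan — status seasonal ✓; grade Band 4 < Band 5 ✗ → not eligible.
Floating Holidays — service 514 days ≥ 60 days ✓; grade Band 4 ≥ Band 4 ✓; age 61 ≥ 21 ✓; 20 hrs/wk < 30 ✗ → not eligible.
Long-Term Disability — service 514 days < 2 years (≈730 days) ✗ → not eligible.

None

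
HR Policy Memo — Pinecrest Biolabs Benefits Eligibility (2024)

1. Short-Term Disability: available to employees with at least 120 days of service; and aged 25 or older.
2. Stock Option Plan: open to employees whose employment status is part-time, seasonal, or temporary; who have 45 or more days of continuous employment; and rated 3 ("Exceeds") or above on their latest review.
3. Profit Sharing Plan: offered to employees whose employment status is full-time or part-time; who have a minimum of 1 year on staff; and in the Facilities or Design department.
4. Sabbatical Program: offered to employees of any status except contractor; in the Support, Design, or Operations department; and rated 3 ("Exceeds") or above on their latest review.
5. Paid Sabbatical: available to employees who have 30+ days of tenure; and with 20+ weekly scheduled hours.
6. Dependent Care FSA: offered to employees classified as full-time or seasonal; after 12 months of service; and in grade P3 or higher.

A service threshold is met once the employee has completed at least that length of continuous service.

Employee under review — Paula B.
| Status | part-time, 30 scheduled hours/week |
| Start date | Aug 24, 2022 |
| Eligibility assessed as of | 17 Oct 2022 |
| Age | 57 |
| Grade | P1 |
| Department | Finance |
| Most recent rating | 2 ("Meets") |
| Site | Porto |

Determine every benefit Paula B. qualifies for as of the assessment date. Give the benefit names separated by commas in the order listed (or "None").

Paid Sabbatical

Service from Aug 24, 2022 to 17 Oct 2022: 54 days.
Short-Term Disability — service 54 days < 120 days ✗ → not eligible.
Stock Option Plan — status part-time ✓; service 54 days ≥ 45 days ✓; rating 2 < 3 ✗ → not eligible.
Profit Sharing Plan — status part-time ✓; service 54 days < 1 year (≈365 days) ✗ → not eligible.
Sabbatical Program — status part-time ✓ (not excluded); dept Finance ✗ → not eligible.
Paid Sabbatical — service 54 days ≥ 30 days ✓; 30 hrs/wk ≥ 20 ✓ → eligible.
Dependent Care FSA — status part-time ✗ (requires full-time or seasonal) → not eligible.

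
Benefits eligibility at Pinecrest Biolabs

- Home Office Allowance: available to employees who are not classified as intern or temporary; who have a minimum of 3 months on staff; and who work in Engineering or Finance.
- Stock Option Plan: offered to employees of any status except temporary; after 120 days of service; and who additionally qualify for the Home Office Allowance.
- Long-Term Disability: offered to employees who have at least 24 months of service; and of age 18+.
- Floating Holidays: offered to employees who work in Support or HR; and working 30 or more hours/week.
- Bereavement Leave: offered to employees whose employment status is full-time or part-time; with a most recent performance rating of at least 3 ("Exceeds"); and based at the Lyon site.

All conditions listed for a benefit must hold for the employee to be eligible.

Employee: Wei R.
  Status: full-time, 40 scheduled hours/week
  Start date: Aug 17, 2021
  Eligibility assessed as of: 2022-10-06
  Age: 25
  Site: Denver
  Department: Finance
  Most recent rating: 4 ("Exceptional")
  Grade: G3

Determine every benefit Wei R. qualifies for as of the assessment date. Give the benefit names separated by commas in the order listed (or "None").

Home Office Allowance, Stock Option Plan

Service from Aug 17, 2021 to 2022-10-06: 415 days.
Home Office Allowance — status full-time ✓ (not excluded); service 415 days ≥ 3 months (≈90 days) ✓; dept Finance ✓ → eligible.
Stock Option Plan — status full-time ✓ (not excluded); service 415 days ≥ 120 days ✓; eligible for Home Office Allowance ✓ → eligible.
Long-Term Disability — service 415 days < 24 months (≈720 days) ✗ → not eligible.
Floating Holidays — dept Finance ✗ → not eligible.
Bereavement Leave — status full-time ✓; rating 4 ≥ 3 ✓; site Denver ✗ (not Lyon) → not eligible.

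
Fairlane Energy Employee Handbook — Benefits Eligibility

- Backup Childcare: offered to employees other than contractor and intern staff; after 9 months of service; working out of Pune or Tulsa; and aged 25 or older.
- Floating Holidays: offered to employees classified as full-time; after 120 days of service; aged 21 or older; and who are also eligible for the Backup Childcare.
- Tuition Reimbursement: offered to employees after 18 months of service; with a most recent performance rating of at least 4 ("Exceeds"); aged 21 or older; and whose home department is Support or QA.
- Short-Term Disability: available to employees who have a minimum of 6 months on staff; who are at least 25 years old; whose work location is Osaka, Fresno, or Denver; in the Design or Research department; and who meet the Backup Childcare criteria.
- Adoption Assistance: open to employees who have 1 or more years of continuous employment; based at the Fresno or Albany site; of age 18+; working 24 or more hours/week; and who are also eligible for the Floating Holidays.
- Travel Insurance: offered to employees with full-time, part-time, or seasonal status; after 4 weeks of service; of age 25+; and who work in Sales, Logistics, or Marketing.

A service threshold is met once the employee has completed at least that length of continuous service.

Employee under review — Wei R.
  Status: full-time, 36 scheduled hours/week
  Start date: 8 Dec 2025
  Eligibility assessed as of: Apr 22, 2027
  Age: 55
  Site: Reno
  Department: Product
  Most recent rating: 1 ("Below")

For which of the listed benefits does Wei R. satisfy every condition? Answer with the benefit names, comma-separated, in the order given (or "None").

None

Service from 8 Dec 2025 to Apr 22, 2027: 500 days.
Backup Childcare — status full-time ✓ (not excluded); service 500 days ≥ 9 months (≈270 days) ✓; site Reno ✗ (not Pune or Tulsa) → not eligible.
Floating Holidays — status full-time ✓; service 500 days ≥ 120 days ✓; age 55 ≥ 21 ✓; not eligible for Backup Childcare ✗ → not eligible.
Tuition Reimbursement — service 500 days < 18 months (≈540 days) ✗ → not eligible.
Short-Term Disability — service 500 days ≥ 6 months (≈180 days) ✓; age 55 ≥ 25 ✓; site Reno ✗ (not Osaka, Fresno, or Denver) → not eligible.
Adoption Assistance — service 500 days ≥ 1 year (≈365 days) ✓; site Reno ✗ (not Fresno or Albany) → not eligible.
Travel Insurance — status full-time ✓; service 500 days ≥ 4 weeks (≈28 days) ✓; age 55 ≥ 25 ✓; dept Product ✗ → not eligible.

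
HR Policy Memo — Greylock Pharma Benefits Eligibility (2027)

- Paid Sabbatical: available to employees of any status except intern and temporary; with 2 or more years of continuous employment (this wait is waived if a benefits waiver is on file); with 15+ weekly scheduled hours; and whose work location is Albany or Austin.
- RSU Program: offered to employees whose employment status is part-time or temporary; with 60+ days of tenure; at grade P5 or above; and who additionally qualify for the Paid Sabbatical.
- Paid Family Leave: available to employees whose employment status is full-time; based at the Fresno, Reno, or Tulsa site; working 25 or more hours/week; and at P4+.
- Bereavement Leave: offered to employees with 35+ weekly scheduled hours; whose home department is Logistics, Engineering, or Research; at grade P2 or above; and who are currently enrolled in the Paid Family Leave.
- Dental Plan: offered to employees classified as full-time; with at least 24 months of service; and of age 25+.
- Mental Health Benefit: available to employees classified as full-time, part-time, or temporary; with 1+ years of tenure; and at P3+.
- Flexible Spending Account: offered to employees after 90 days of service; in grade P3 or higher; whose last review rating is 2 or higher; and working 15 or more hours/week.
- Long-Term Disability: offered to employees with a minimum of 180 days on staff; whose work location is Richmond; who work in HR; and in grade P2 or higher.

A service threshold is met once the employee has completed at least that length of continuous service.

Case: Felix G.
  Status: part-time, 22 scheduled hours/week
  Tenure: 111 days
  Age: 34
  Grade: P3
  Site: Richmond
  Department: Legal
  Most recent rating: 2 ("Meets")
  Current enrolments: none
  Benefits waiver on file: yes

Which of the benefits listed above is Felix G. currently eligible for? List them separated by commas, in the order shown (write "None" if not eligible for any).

Flexible Spending Account

Paid Sabbatical — status part-time ✓ (not excluded); benefits waiver on file ✓; 22 hrs/wk ≥ 15 ✓; site Richmond ✗ (not Albany or Austin) → not eligible.
RSU Program — status part-time ✓; service 111 days ≥ 60 days ✓; grade P3 < P5 ✗ → not eligible.
Paid Family Leave — status part-time ✗ (requires full-time) → not eligible.
Bereavement Leave — 22 hrs/wk < 35 ✗ → not eligible.
Dental Plan — status part-time ✗ (requires full-time) → not eligible.
Mental Health Benefit — status part-time ✓; service 111 days < 1 year (≈365 days) ✗ → not eligible.
Flexible Spending Account — service 111 days ≥ 90 days ✓; grade P3 ≥ P3 ✓; rating 2 ≥ 2 ✓; 22 hrs/wk ≥ 15 ✓ → eligible.
Long-Term Disability — service 111 days < 180 days ✗ → not eligible.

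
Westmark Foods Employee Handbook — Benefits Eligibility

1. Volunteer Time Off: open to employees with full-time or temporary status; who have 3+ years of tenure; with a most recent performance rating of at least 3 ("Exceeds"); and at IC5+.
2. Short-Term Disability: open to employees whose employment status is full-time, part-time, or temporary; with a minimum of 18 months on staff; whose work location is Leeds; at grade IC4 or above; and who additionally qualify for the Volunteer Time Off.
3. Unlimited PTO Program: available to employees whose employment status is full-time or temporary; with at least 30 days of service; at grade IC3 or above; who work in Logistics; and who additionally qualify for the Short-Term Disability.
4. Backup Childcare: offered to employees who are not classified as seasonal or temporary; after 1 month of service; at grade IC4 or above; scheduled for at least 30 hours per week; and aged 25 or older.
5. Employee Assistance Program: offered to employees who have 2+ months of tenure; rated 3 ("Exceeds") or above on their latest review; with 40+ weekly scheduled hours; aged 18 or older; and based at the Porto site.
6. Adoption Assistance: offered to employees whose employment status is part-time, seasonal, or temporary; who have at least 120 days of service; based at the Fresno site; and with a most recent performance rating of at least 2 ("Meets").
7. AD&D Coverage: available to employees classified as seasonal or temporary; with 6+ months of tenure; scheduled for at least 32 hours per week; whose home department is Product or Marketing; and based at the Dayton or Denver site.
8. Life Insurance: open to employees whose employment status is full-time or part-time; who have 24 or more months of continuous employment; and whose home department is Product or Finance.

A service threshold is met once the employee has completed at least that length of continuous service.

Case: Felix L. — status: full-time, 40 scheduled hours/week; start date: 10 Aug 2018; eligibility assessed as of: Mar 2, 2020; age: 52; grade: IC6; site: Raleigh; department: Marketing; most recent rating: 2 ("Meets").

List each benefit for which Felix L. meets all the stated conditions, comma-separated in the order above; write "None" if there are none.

Backup Childcare

Service from 10 Aug 2018 to Mar 2, 2020: 570 days.
Volunteer Time Off — status full-time ✓; service 570 days < 3 years (≈1095 days) ✗ → not eligible.
Short-Term Disability — status full-time ✓; service 570 days ≥ 18 months (≈540 days) ✓; site Raleigh ✗ (not Leeds) → not eligible.
Unlimited PTO Program — status full-time ✓; service 570 days ≥ 30 days ✓; grade IC6 ≥ IC3 ✓; dept Marketing ✗ → not eligible.
Backup Childcare — status full-time ✓ (not excluded); service 570 days ≥ 1 month (≈30 days) ✓; grade IC6 ≥ IC4 ✓; 40 hrs/wk ≥ 30 ✓; age 52 ≥ 25 ✓ → eligible.
Employee Assistance Program — service 570 days ≥ 2 months (≈60 days) ✓; rating 2 < 3 ✗ → not eligible.
Adoption Assistance — status full-time ✗ (requires part-time, seasonal, or temporary) → not eligible.
AD&D Coverage — status full-time ✗ (requires seasonal or temporary) → not eligible.
Life Insurance — status full-time ✓; service 570 days < 24 months (≈720 days) ✗ → not eligible.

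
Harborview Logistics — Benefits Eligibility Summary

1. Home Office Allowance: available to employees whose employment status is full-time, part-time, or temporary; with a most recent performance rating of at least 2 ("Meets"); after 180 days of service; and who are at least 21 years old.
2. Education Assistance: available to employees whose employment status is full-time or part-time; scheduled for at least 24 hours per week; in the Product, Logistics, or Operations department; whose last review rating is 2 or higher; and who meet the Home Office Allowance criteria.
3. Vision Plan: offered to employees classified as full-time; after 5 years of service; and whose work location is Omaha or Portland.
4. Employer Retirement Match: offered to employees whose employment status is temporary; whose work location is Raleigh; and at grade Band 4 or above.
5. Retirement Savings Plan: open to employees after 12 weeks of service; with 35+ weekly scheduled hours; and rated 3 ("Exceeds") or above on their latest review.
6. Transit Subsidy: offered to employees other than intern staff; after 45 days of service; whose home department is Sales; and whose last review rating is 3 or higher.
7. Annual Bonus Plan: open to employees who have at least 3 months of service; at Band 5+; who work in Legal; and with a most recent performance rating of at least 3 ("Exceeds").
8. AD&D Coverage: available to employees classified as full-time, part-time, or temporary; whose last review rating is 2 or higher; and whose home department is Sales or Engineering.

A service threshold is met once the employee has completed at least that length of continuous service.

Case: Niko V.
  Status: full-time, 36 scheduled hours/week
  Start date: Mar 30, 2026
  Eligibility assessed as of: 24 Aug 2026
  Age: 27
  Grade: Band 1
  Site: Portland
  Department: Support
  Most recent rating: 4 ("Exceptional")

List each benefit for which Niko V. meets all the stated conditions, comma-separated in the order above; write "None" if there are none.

Service from Mar 30, 2026 to 24 Aug 2026: 147 days.
Home Office Allowance — status full-time ✓; rating 4 ≥ 2 ✓; service 147 days < 180 days ✗ → not eligible.
Education Assistance — status full-time ✓; 36 hrs/wk ≥ 24 ✓; dept Support ✗ → not eligible.
Vision Plan — status full-time ✓; service 147 days < 5 years (≈1825 days) ✗ → not eligible.
Employer Retirement Match — status full-time ✗ (requires temporary) → not eligible.
Retirement Savings Plan — service 147 days ≥ 12 weeks (≈84 days) ✓; 36 hrs/wk ≥ 35 ✓; rating 4 ≥ 3 ✓ → eligible.
Transit Subsidy — status full-time ✓ (not excluded); service 147 days ≥ 45 days ✓; dept Support ✗ → not eligible.
Annual Bonus Plan — service 147 days ≥ 3 months (≈90 days) ✓; grade Band 1 < Band 5 ✗ → not eligible.
AD&D Coverage — status full-time ✓; rating 4 ≥ 2 ✓; dept Support ✗ → not eligible.

Retirement Savings Plan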